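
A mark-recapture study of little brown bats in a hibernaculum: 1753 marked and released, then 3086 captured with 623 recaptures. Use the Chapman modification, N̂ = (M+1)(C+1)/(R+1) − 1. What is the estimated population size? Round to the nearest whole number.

N̂ = (1753+1)(3086+1)/(623+1) − 1 = 1754·3087/624 − 1
= 5414598/624 − 1 ≈ 8677.2 − 1 ≈ 8676.2 → 8676

N ≈ 8676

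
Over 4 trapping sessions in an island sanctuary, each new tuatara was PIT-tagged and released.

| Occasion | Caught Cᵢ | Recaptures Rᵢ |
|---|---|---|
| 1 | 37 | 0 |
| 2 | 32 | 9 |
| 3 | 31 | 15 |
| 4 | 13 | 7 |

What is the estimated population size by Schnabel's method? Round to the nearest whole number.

N ≈ 130

Marked at large before each occasion: Mᵢ = Σⱼ<ᵢ (Cⱼ − Rⱼ) → M1=0, M2=37, M3=60, M4=76
Σ MᵢCᵢ = 0·37 + 37·32 + 60·31 + 76·13 = 0 + 1184 + 1860 + 988 = 4032
Σ Rᵢ = 0 + 9 + 15 + 7 = 31
N̂ = 4032 / 31 ≈ 130.1 → 130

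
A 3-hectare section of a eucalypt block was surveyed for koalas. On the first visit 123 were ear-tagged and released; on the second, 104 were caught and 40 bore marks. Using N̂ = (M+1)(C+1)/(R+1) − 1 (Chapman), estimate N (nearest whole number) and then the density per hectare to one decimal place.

N̂ = 124·105/41 − 1 = 13020/41 − 1 ≈ 316.6 → 317
Density = N̂ / area = 317 / 3 ≈ 105.67 → 105.7 per hectare

density ≈ 105.7 koalas per hectare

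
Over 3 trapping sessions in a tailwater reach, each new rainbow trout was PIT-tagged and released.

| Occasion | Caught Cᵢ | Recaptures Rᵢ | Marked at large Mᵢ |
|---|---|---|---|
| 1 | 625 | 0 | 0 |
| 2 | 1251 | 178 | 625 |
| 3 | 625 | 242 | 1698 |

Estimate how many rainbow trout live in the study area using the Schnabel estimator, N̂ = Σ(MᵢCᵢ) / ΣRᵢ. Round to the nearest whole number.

Σ MᵢCᵢ = 0·625 + 625·1251 + 1698·625 = 0 + 781875 + 1061250 = 1843125
Σ Rᵢ = 0 + 178 + 242 = 420
N̂ = 1843125 / 420 ≈ 4388.4 → 4388

N ≈ 4388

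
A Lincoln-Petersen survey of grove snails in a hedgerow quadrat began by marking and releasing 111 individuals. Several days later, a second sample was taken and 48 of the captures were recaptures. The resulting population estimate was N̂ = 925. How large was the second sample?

C = 400

From N = M·C/R: C = N·R / M = 925·48 / 111 = 44400 / 111 = 400.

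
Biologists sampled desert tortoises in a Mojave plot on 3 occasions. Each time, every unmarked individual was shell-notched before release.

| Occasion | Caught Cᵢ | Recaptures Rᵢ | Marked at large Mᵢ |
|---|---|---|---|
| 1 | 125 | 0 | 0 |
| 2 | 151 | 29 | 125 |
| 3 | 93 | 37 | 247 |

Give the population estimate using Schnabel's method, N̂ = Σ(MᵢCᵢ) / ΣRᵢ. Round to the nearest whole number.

Σ MᵢCᵢ = 0·125 + 125·151 + 247·93 = 0 + 18875 + 22971 = 41846
Σ Rᵢ = 0 + 29 + 37 = 66
N̂ = 41846 / 66 ≈ 634.0 → 634

N ≈ 634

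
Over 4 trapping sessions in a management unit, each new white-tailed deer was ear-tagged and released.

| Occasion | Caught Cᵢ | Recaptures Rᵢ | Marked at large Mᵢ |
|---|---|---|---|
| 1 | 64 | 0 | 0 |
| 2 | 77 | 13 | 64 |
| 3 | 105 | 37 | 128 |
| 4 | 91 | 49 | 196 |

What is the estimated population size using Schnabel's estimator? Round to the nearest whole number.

Σ MᵢCᵢ = 0·64 + 64·77 + 128·105 + 196·91 = 0 + 4928 + 13440 + 17836 = 36204
Σ Rᵢ = 0 + 13 + 37 + 49 = 99
N̂ = 36204 / 99 ≈ 365.7 → 366

N ≈ 366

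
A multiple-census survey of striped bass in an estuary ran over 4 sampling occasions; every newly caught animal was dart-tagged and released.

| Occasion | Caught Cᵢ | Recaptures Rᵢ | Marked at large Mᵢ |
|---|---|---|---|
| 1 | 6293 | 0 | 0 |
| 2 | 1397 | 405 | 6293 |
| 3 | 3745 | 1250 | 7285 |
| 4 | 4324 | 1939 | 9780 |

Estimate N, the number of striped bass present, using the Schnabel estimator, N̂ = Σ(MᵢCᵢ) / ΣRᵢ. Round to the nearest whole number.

N ≈ 21,804

Σ MᵢCᵢ = 0·6293 + 6293·1397 + 7285·3745 + 9780·4324 = 0 + 8791321 + 27282325 + 42288720 = 78362366
Σ Rᵢ = 0 + 405 + 1250 + 1939 = 3594
N̂ = 78362366 / 3594 ≈ 21803.7 → 21804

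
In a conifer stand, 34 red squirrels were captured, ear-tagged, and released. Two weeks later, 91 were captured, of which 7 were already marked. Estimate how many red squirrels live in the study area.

N = (34 × 91) / 7 = 3094 / 7 = 442

N = 442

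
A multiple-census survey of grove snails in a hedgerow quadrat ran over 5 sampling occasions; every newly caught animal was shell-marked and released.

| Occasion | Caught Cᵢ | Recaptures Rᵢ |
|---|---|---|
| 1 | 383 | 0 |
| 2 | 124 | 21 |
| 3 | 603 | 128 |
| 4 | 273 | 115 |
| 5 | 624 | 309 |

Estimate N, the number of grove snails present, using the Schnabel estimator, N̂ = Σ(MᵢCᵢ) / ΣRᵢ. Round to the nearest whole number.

Marked at large before each occasion: Mᵢ = Σⱼ<ᵢ (Cⱼ − Rⱼ) → M1=0, M2=383, M3=486, M4=961, M5=1119
Σ MᵢCᵢ = 0·383 + 383·124 + 486·603 + 961·273 + 1119·624 = 0 + 47492 + 293058 + 262353 + 698256 = 1301159
Σ Rᵢ = 0 + 21 + 128 + 115 + 309 = 573
N̂ = 1301159 / 573 ≈ 2270.8 → 2271

N ≈ 2271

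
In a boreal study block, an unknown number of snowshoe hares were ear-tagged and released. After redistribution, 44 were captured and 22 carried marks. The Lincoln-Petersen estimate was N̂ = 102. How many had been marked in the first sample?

M = 51

From N = M·C/R: M = N·R / C = 102·22 / 44 = 2244 / 44 = 51.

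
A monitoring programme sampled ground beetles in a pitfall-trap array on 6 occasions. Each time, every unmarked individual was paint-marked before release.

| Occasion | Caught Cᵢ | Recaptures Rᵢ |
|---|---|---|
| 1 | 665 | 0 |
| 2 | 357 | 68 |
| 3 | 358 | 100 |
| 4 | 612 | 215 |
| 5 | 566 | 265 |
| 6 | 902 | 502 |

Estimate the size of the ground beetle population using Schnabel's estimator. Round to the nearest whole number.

Marked at large before each occasion: Mᵢ = Σⱼ<ᵢ (Cⱼ − Rⱼ) → M1=0, M2=665, M3=954, M4=1212, M5=1609, M6=1910
Σ MᵢCᵢ = 0·665 + 665·357 + 954·358 + 1212·612 + 1609·566 + 1910·902 = 0 + 237405 + 341532 + 741744 + 910694 + 1722820 = 3954195
Σ Rᵢ = 0 + 68 + 100 + 215 + 265 + 502 = 1150
N̂ = 3954195 / 1150 ≈ 3438.4 → 3438

N ≈ 3438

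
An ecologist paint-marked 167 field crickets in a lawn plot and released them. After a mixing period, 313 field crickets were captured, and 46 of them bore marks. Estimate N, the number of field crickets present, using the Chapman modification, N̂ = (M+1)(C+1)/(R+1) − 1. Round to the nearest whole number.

N ≈ 1121

N̂ = (167+1)(313+1)/(46+1) − 1 = 168·314/47 − 1
= 52752/47 − 1 ≈ 1122.4 − 1 ≈ 1121.4 → 1121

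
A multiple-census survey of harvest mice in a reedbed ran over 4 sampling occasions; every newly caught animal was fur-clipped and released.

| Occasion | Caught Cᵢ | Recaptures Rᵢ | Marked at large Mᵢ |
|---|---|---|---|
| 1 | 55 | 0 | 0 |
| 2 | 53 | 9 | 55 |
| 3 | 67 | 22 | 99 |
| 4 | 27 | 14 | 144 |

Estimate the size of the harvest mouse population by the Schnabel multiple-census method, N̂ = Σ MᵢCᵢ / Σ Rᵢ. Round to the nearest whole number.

N ≈ 299

Σ MᵢCᵢ = 0·55 + 55·53 + 99·67 + 144·27 = 0 + 2915 + 6633 + 3888 = 13436
Σ Rᵢ = 0 + 9 + 22 + 14 = 45
N̂ = 13436 / 45 ≈ 298.6 → 299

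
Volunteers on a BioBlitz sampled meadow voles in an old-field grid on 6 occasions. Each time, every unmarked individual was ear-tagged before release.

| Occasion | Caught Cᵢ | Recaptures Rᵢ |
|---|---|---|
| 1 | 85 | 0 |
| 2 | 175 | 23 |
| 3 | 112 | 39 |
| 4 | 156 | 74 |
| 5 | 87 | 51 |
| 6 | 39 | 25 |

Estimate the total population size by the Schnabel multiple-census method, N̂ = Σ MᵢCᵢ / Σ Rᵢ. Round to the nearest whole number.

N ≈ 663

Marked at large before each occasion: Mᵢ = Σⱼ<ᵢ (Cⱼ − Rⱼ) → M1=0, M2=85, M3=237, M4=310, M5=392, M6=428
Σ MᵢCᵢ = 0·85 + 85·175 + 237·112 + 310·156 + 392·87 + 428·39 = 0 + 14875 + 26544 + 48360 + 34104 + 16692 = 140575
Σ Rᵢ = 0 + 23 + 39 + 74 + 51 + 25 = 212
N̂ = 140575 / 212 ≈ 663.1 → 663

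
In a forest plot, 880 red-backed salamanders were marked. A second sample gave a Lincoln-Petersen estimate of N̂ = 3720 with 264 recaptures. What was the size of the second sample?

From N = M·C/R: C = N·R / M = 3720·264 / 880 = 982080 / 880 = 1116.

C = 1116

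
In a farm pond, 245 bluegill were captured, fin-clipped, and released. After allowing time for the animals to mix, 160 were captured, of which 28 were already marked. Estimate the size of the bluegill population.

N = 1400

N = (245 × 160) / 28 = 39200 / 28 = 1400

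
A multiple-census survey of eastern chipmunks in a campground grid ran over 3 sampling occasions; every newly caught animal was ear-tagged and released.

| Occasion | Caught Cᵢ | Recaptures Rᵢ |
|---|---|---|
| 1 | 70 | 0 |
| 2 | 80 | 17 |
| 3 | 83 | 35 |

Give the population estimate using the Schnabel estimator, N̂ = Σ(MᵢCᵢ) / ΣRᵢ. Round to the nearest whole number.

N ≈ 320

Marked at large before each occasion: Mᵢ = Σⱼ<ᵢ (Cⱼ − Rⱼ) → M1=0, M2=70, M3=133
Σ MᵢCᵢ = 0·70 + 70·80 + 133·83 = 0 + 5600 + 11039 = 16639
Σ Rᵢ = 0 + 17 + 35 = 52
N̂ = 16639 / 52 ≈ 320.0 → 320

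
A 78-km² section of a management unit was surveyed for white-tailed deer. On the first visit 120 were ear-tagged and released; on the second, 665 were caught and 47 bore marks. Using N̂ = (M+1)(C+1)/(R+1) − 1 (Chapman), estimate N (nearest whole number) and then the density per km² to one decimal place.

N̂ = 121·666/48 − 1 = 80586/48 − 1 ≈ 1677.9 → 1678
Density = N̂ / area = 1678 / 78 ≈ 21.51 → 21.5 per km²

density ≈ 21.5 white-tailed deer per km²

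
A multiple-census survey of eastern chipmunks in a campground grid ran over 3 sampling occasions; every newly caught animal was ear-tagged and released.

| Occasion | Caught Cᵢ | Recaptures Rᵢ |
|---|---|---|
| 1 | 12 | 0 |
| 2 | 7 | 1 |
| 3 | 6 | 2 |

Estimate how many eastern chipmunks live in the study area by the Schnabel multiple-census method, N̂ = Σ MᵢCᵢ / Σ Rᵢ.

N = 64

Marked at large before each occasion: Mᵢ = Σⱼ<ᵢ (Cⱼ − Rⱼ) → M1=0, M2=12, M3=18
Σ MᵢCᵢ = 0·12 + 12·7 + 18·6 = 0 + 84 + 108 = 192
Σ Rᵢ = 0 + 1 + 2 = 3
N̂ = 192 / 3 = 64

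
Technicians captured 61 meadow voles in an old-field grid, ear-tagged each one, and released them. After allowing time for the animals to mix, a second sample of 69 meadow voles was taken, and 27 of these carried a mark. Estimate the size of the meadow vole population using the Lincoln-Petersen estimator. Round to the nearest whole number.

N ≈ 156

If marked individuals mix randomly, R/C ≈ M/N, giving N ≈ M·C/R.
N = (61 × 69) / 27 = 4209 / 27 ≈ 155.9 → 156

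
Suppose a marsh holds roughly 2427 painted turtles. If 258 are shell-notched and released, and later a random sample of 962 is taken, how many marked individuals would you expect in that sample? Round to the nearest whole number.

The marked fraction of the population is 258/2427, so in a sample of 962 expect C·(M/N) marked.
E[R] = 258 × 962 / 2427 = 248196 / 2427 ≈ 102.3 → 102

expected recaptures ≈ 102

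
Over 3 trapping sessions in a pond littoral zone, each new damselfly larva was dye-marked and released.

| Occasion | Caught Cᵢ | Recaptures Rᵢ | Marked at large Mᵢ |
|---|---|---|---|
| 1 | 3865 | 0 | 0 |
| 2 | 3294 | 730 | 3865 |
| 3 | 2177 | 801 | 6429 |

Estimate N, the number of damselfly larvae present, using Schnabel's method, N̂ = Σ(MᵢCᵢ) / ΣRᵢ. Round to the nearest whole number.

Σ MᵢCᵢ = 0·3865 + 3865·3294 + 6429·2177 = 0 + 12731310 + 13995933 = 26727243
Σ Rᵢ = 0 + 730 + 801 = 1531
N̂ = 26727243 / 1531 ≈ 17457.4 → 17457

N ≈ 17,457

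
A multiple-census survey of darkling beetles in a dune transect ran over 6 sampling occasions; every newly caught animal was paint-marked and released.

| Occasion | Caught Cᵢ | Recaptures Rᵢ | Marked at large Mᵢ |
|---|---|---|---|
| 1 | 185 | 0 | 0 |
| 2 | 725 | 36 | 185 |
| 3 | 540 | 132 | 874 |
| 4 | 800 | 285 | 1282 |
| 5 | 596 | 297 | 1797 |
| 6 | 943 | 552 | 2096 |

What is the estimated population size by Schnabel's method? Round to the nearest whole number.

N ≈ 3594

Σ MᵢCᵢ = 0·185 + 185·725 + 874·540 + 1282·800 + 1797·596 + 2096·943 = 0 + 134125 + 471960 + 1025600 + 1071012 + 1976528 = 4679225
Σ Rᵢ = 0 + 36 + 132 + 285 + 297 + 552 = 1302
N̂ = 4679225 / 1302 ≈ 3593.9 → 3594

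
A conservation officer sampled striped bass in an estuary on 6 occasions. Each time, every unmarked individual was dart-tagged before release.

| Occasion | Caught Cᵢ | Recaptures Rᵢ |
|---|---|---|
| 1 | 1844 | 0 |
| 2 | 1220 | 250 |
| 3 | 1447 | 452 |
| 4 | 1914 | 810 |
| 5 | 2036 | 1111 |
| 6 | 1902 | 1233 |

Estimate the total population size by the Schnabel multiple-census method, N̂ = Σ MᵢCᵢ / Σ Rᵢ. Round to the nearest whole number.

N ≈ 9004

Marked at large before each occasion: Mᵢ = Σⱼ<ᵢ (Cⱼ − Rⱼ) → M1=0, M2=1844, M3=2814, M4=3809, M5=4913, M6=5838
Σ MᵢCᵢ = 0·1844 + 1844·1220 + 2814·1447 + 3809·1914 + 4913·2036 + 5838·1902 = 0 + 2249680 + 4071858 + 7290426 + 10002868 + 11103876 = 34718708
Σ Rᵢ = 0 + 250 + 452 + 810 + 1111 + 1233 = 3856
N̂ = 34718708 / 3856 ≈ 9003.8 → 9004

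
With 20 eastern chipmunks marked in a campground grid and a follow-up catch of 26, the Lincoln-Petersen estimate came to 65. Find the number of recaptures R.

From N = M·C/R: R = M·C / N = 20·26 / 65 = 520 / 65 = 8.

R = 8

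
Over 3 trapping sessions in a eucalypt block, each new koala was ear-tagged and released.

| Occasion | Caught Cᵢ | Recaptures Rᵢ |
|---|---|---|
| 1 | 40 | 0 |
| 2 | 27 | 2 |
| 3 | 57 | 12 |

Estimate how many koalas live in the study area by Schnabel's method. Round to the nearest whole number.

Marked at large before each occasion: Mᵢ = Σⱼ<ᵢ (Cⱼ − Rⱼ) → M1=0, M2=40, M3=65
Σ MᵢCᵢ = 0·40 + 40·27 + 65·57 = 0 + 1080 + 3705 = 4785
Σ Rᵢ = 0 + 2 + 12 = 14
N̂ = 4785 / 14 ≈ 341.8 → 342

N ≈ 342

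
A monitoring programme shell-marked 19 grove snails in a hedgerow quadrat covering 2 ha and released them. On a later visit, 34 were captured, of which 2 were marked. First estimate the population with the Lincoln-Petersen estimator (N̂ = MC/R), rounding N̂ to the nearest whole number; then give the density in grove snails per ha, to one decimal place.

density ≈ 161.5 grove snails per ha

N̂ = 19·34/2 = 646/2 = 323
Density = N̂ / area = 323 / 2 ≈ 161.50 → 161.5 per ha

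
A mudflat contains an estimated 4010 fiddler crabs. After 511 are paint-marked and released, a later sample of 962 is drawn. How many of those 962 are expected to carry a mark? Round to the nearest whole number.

expected recaptures ≈ 123

The marked fraction of the population is 511/4010, so in a sample of 962 expect C·(M/N) marked.
E[R] = 511 × 962 / 4010 = 491582 / 4010 ≈ 122.6 → 123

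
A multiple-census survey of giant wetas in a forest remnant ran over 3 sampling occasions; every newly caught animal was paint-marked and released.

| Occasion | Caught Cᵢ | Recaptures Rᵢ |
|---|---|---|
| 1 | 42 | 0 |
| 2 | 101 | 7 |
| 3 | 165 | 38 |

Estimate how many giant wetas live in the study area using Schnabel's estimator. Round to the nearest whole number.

N ≈ 593

Marked at large before each occasion: Mᵢ = Σⱼ<ᵢ (Cⱼ − Rⱼ) → M1=0, M2=42, M3=136
Σ MᵢCᵢ = 0·42 + 42·101 + 136·165 = 0 + 4242 + 22440 = 26682
Σ Rᵢ = 0 + 7 + 38 = 45
N̂ = 26682 / 45 ≈ 592.9 → 593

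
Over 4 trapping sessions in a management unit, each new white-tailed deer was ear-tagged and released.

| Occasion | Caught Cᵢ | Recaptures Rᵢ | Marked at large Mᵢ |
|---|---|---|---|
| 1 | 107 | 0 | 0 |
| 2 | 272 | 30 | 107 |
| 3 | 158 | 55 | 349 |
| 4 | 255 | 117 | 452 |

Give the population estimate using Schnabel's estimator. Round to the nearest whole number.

N ≈ 988

Σ MᵢCᵢ = 0·107 + 107·272 + 349·158 + 452·255 = 0 + 29104 + 55142 + 115260 = 199506
Σ Rᵢ = 0 + 30 + 55 + 117 = 202
N̂ = 199506 / 202 ≈ 987.7 → 988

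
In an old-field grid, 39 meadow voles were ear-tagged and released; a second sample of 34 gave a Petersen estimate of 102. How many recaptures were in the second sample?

From N = M·C/R: R = M·C / N = 39·34 / 102 = 1326 / 102 = 13.

R = 13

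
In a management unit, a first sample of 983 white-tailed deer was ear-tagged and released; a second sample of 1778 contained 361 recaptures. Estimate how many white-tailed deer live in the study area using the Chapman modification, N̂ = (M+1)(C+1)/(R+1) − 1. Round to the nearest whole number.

N ≈ 4835

N̂ = (983+1)(1778+1)/(361+1) − 1 = 984·1779/362 − 1
= 1750536/362 − 1 ≈ 4835.7 − 1 ≈ 4834.7 → 4835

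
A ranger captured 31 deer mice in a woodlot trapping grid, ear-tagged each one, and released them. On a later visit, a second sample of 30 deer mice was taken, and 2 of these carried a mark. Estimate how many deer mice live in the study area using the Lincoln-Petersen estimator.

N = (31 × 30) / 2 = 930 / 2 = 465

N = 465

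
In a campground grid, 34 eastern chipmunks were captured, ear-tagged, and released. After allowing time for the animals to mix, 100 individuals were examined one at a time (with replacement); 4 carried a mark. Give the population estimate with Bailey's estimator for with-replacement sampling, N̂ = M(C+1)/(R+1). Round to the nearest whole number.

N ≈ 687

N̂ = 34·(100+1)/(4+1) = 34·101/5 = 3434/5 ≈ 686.8 → 687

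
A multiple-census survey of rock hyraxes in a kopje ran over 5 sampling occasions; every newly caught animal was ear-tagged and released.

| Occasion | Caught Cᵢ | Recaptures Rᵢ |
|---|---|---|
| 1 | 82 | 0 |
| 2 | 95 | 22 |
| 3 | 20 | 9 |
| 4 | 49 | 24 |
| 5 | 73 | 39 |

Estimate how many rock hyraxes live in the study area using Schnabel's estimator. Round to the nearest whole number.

Marked at large before each occasion: Mᵢ = Σⱼ<ᵢ (Cⱼ − Rⱼ) → M1=0, M2=82, M3=155, M4=166, M5=191
Σ MᵢCᵢ = 0·82 + 82·95 + 155·20 + 166·49 + 191·73 = 0 + 7790 + 3100 + 8134 + 13943 = 32967
Σ Rᵢ = 0 + 22 + 9 + 24 + 39 = 94
N̂ = 32967 / 94 ≈ 350.7 → 351

N ≈ 351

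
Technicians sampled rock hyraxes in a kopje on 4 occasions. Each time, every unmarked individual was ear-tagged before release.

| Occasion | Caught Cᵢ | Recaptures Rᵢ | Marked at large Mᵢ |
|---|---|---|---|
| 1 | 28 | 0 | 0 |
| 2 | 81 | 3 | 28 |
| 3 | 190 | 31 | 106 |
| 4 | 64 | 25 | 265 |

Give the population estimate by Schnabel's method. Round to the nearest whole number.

N ≈ 667

Σ MᵢCᵢ = 0·28 + 28·81 + 106·190 + 265·64 = 0 + 2268 + 20140 + 16960 = 39368
Σ Rᵢ = 0 + 3 + 31 + 25 = 59
N̂ = 39368 / 59 ≈ 667.3 → 667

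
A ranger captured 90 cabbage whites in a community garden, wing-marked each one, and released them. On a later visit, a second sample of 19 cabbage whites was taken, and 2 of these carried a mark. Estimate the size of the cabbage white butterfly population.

N = 855

N = (90 × 19) / 2 = 1710 / 2 = 855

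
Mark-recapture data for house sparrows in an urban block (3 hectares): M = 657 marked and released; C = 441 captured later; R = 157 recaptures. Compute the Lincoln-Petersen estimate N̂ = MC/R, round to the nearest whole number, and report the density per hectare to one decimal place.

density ≈ 615.0 house sparrows per hectare

N̂ = 657·441/157 = 289737/157 ≈ 1845.46 → 1845
Density = N̂ / area = 1845 / 3 = 615.0 per hectare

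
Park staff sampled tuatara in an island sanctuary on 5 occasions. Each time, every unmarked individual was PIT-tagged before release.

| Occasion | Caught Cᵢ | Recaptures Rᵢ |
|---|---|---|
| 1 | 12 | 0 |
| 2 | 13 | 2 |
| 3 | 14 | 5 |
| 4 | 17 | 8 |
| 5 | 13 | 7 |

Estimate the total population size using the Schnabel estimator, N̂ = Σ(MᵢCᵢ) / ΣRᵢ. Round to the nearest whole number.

Marked at large before each occasion: Mᵢ = Σⱼ<ᵢ (Cⱼ − Rⱼ) → M1=0, M2=12, M3=23, M4=32, M5=41
Σ MᵢCᵢ = 0·12 + 12·13 + 23·14 + 32·17 + 41·13 = 0 + 156 + 322 + 544 + 533 = 1555
Σ Rᵢ = 0 + 2 + 5 + 8 + 7 = 22
N̂ = 1555 / 22 ≈ 70.7 → 71

N ≈ 71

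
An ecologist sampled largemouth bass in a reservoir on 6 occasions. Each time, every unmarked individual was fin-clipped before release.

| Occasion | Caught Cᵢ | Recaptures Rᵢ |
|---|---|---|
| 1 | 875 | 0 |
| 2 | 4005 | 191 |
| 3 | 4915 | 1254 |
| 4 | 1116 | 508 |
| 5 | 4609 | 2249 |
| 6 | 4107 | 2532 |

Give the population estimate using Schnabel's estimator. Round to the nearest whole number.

Marked at large before each occasion: Mᵢ = Σⱼ<ᵢ (Cⱼ − Rⱼ) → M1=0, M2=875, M3=4689, M4=8350, M5=8958, M6=11318
Σ MᵢCᵢ = 0·875 + 875·4005 + 4689·4915 + 8350·1116 + 8958·4609 + 11318·4107 = 0 + 3504375 + 23046435 + 9318600 + 41287422 + 46483026 = 123639858
Σ Rᵢ = 0 + 191 + 1254 + 508 + 2249 + 2532 = 6734
N̂ = 123639858 / 6734 ≈ 18360.5 → 18361

N ≈ 18,361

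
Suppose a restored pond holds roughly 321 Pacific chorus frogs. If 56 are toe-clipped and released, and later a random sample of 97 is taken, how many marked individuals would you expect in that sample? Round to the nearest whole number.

Expected recaptures E[R] = M·C / N.
E[R] = 56 × 97 / 321 = 5432 / 321 ≈ 16.9 → 17

expected recaptures ≈ 17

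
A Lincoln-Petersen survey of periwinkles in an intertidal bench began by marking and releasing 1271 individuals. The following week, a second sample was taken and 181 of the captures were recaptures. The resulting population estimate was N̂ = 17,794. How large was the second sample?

From N = M·C/R: C = N·R / M = 17794·181 / 1271 = 3220714 / 1271 = 2534.

C = 2534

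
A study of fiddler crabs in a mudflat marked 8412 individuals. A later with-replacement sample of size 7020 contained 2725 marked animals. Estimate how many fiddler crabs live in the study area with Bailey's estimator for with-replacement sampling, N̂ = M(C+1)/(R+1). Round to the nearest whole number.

N̂ = 8412·(7020+1)/(2725+1) = 8412·7021/2726 = 59060652/2726 ≈ 21665.7 → 21666

N ≈ 21,666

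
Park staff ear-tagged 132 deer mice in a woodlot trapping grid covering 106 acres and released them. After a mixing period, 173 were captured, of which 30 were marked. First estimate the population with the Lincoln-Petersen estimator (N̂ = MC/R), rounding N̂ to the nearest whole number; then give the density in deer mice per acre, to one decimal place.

N̂ = 132·173/30 = 22836/30 ≈ 761.2 → 761
Density = N̂ / area = 761 / 106 ≈ 7.18 → 7.2 per acre

density ≈ 7.2 deer mice per acre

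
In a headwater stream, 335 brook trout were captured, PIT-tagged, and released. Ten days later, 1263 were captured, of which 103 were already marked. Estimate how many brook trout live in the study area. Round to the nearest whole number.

N ≈ 4108

The marked fraction in the recapture sample should equal the marked fraction in the population: 103/1263 = 335/N.
N = (335 × 1263) / 103 = 423105 / 103 ≈ 4107.8 → 4108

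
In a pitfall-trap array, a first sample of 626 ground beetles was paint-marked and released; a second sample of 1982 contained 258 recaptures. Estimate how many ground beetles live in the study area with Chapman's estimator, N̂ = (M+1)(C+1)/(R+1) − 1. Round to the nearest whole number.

N ≈ 4800

N̂ = (626+1)(1982+1)/(258+1) − 1 = 627·1983/259 − 1
= 1243341/259 − 1 ≈ 4800.5 − 1 ≈ 4799.5 → 4800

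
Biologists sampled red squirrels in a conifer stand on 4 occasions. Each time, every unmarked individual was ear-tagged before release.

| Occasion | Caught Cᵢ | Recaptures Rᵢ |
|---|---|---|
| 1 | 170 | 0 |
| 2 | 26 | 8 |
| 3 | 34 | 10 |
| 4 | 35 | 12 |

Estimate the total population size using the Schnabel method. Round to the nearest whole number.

N ≈ 608

Marked at large before each occasion: Mᵢ = Σⱼ<ᵢ (Cⱼ − Rⱼ) → M1=0, M2=170, M3=188, M4=212
Σ MᵢCᵢ = 0·170 + 170·26 + 188·34 + 212·35 = 0 + 4420 + 6392 + 7420 = 18232
Σ Rᵢ = 0 + 8 + 10 + 12 = 30
N̂ = 18232 / 30 ≈ 607.7 → 608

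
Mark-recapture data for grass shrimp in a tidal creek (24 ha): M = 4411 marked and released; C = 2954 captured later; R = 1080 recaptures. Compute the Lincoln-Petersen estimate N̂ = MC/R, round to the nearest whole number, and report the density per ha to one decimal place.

density ≈ 502.7 grass shrimp per ha

N̂ = 4411·2954/1080 = 13030094/1080 ≈ 12064.9 → 12065
Density = N̂ / area = 12065 / 24 ≈ 502.71 → 502.7 per ha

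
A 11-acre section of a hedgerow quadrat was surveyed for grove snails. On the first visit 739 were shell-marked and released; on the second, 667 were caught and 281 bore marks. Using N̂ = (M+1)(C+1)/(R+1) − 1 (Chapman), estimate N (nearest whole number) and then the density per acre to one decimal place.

N̂ = 740·668/282 − 1 = 494320/282 − 1 ≈ 1751.9 → 1752
Density = N̂ / area = 1752 / 11 ≈ 159.27 → 159.3 per acre

density ≈ 159.3 grove snails per acre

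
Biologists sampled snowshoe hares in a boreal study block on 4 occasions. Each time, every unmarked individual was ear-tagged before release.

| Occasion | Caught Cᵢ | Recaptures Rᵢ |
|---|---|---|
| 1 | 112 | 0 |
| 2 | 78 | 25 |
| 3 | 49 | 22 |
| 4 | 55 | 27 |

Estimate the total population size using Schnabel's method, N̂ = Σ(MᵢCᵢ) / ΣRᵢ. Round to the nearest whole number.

N ≈ 370

Marked at large before each occasion: Mᵢ = Σⱼ<ᵢ (Cⱼ − Rⱼ) → M1=0, M2=112, M3=165, M4=192
Σ MᵢCᵢ = 0·112 + 112·78 + 165·49 + 192·55 = 0 + 8736 + 8085 + 10560 = 27381
Σ Rᵢ = 0 + 25 + 22 + 27 = 74
N̂ = 27381 / 74 ≈ 370.0 → 370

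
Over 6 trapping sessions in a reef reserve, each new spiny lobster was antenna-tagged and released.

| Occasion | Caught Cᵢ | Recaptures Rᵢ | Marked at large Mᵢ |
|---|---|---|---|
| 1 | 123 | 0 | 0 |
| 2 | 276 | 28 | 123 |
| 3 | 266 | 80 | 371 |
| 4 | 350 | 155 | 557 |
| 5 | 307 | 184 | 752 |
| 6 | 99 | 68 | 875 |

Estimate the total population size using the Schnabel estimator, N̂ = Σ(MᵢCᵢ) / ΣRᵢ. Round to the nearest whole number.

N ≈ 1253

Σ MᵢCᵢ = 0·123 + 123·276 + 371·266 + 557·350 + 752·307 + 875·99 = 0 + 33948 + 98686 + 194950 + 230864 + 86625 = 645073
Σ Rᵢ = 0 + 28 + 80 + 155 + 184 + 68 = 515
N̂ = 645073 / 515 ≈ 1252.6 → 1253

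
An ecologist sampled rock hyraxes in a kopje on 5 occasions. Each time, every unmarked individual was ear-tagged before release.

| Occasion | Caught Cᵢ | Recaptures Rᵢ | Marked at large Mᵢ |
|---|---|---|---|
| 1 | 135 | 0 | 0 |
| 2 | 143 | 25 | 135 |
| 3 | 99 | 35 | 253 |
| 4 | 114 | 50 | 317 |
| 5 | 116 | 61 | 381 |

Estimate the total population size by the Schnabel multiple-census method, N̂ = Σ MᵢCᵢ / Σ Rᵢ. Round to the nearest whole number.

N ≈ 729

Σ MᵢCᵢ = 0·135 + 135·143 + 253·99 + 317·114 + 381·116 = 0 + 19305 + 25047 + 36138 + 44196 = 124686
Σ Rᵢ = 0 + 25 + 35 + 50 + 61 = 171
N̂ = 124686 / 171 ≈ 729.2 → 729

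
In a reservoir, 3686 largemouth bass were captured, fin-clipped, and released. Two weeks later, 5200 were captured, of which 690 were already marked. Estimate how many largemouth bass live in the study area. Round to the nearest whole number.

N ≈ 27,779

The marked fraction in the recapture sample should equal the marked fraction in the population: 690/5200 = 3686/N.
N = (3686 × 5200) / 690 = 19167200 / 690 ≈ 27778.6 → 27779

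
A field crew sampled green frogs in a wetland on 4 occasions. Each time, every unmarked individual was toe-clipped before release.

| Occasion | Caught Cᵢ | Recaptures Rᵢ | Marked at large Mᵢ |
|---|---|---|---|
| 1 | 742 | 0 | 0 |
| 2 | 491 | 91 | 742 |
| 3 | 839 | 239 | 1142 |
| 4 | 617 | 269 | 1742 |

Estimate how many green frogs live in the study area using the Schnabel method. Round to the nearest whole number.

N ≈ 4002

Σ MᵢCᵢ = 0·742 + 742·491 + 1142·839 + 1742·617 = 0 + 364322 + 958138 + 1074814 = 2397274
Σ Rᵢ = 0 + 91 + 239 + 269 = 599
N̂ = 2397274 / 599 ≈ 4002.1 → 4002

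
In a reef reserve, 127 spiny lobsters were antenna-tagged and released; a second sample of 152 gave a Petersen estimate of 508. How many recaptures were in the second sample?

R = 38

From N = M·C/R: R = M·C / N = 127·152 / 508 = 19304 / 508 = 38.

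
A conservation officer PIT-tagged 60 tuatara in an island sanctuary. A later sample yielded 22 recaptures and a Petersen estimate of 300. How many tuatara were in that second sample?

From N = M·C/R: C = N·R / M = 300·22 / 60 = 6600 / 60 = 110.

C = 110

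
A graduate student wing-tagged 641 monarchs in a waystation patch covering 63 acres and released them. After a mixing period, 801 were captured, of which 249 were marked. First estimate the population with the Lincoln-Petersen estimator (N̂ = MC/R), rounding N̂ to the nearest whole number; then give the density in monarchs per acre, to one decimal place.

N̂ = 641·801/249 = 513441/249 ≈ 2062.0 → 2062
Density = N̂ / area = 2062 / 63 ≈ 32.73 → 32.7 per acre

density ≈ 32.7 monarchs per acre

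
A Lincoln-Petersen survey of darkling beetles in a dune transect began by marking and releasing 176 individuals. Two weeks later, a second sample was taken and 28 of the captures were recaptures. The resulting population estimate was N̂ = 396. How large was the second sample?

C = 63

From N = M·C/R: C = N·R / M = 396·28 / 176 = 11088 / 176 = 63.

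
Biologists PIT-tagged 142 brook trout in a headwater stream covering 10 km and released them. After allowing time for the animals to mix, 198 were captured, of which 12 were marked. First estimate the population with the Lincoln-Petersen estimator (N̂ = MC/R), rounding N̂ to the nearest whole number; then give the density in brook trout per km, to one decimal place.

density ≈ 234.3 brook trout per km

N̂ = 142·198/12 = 28116/12 = 2343
Density = N̂ / area = 2343 / 10 ≈ 234.30 → 234.3 per km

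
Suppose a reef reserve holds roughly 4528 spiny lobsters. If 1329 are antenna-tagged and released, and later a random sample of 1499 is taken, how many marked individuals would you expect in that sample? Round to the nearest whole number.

Expected recaptures E[R] = M·C / N.
E[R] = 1329 × 1499 / 4528 = 1992171 / 4528 ≈ 440.0 → 440

expected recaptures ≈ 440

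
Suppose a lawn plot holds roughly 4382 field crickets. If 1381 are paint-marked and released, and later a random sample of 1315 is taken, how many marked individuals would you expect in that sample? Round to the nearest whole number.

expected recaptures ≈ 414

Expected recaptures E[R] = M·C / N.
E[R] = 1381 × 1315 / 4382 = 1816015 / 4382 ≈ 414.4 → 414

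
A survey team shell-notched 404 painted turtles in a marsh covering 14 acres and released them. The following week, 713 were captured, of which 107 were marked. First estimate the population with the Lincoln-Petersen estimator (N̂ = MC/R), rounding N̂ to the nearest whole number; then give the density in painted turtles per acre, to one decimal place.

N̂ = 404·713/107 = 288052/107 ≈ 2692.1 → 2692
Density = N̂ / area = 2692 / 14 ≈ 192.29 → 192.3 per acre

density ≈ 192.3 painted turtles per acre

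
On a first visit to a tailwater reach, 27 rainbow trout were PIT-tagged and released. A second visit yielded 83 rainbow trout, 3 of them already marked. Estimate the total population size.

The marked fraction in the recapture sample should equal the marked fraction in the population: 3/83 = 27/N.
N = (27 × 83) / 3 = 2241 / 3 = 747

N = 747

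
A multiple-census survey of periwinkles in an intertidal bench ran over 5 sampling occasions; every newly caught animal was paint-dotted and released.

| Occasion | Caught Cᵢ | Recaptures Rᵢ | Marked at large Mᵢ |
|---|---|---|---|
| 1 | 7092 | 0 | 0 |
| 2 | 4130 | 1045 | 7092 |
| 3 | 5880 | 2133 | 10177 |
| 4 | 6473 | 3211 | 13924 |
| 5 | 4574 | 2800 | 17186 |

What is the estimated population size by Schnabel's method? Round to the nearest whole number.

Σ MᵢCᵢ = 0·7092 + 7092·4130 + 10177·5880 + 13924·6473 + 17186·4574 = 0 + 29289960 + 59840760 + 90130052 + 78608764 = 257869536
Σ Rᵢ = 0 + 1045 + 2133 + 3211 + 2800 = 9189
N̂ = 257869536 / 9189 ≈ 28062.9 → 28063

N ≈ 28,063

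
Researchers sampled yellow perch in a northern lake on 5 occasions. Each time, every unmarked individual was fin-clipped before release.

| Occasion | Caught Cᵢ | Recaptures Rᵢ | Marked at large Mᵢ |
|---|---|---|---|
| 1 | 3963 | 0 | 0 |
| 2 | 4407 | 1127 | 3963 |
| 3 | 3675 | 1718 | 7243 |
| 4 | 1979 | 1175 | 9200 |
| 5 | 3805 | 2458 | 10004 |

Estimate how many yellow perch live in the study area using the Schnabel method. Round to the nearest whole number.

N ≈ 15,492

Σ MᵢCᵢ = 0·3963 + 3963·4407 + 7243·3675 + 9200·1979 + 10004·3805 = 0 + 17464941 + 26618025 + 18206800 + 38065220 = 100354986
Σ Rᵢ = 0 + 1127 + 1718 + 1175 + 2458 = 6478
N̂ = 100354986 / 6478 ≈ 15491.7 → 15492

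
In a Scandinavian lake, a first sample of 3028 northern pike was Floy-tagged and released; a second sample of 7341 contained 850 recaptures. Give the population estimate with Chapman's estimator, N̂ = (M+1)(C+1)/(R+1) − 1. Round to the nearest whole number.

N ≈ 26,132

N̂ = (3028+1)(7341+1)/(850+1) − 1 = 3029·7342/851 − 1
= 22238918/851 − 1 ≈ 26132.7 − 1 ≈ 26131.7 → 26132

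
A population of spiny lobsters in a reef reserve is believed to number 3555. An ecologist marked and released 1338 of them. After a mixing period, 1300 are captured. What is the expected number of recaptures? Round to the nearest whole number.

expected recaptures ≈ 489

The marked fraction of the population is 1338/3555, so in a sample of 1300 expect C·(M/N) marked.
E[R] = 1338 × 1300 / 3555 = 1739400 / 3555 ≈ 489.3 → 489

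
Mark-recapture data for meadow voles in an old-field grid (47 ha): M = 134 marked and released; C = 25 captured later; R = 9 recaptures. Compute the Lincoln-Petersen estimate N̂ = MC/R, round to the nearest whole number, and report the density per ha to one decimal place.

N̂ = 134·25/9 = 3350/9 ≈ 372.2 → 372
Density = N̂ / area = 372 / 47 ≈ 7.91 → 7.9 per ha

density ≈ 7.9 meadow voles per ha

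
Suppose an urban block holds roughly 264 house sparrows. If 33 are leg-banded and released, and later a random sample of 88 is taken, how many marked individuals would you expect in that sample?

The marked fraction of the population is 33/264, so in a sample of 88 expect C·(M/N) marked.
E[R] = 33 × 88 / 264 = 2904 / 264 = 11

expected recaptures = 11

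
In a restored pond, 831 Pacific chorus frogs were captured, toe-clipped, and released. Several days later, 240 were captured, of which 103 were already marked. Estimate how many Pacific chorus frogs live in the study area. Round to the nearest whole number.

N ≈ 1936

N = (831 × 240) / 103 = 199440 / 103 ≈ 1936.3 → 1936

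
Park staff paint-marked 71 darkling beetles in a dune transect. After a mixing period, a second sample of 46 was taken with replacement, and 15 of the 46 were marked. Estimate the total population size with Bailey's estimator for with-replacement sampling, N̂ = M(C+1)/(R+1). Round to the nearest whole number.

N ≈ 209

N̂ = 71·(46+1)/(15+1) = 71·47/16 = 3337/16 ≈ 208.6 → 209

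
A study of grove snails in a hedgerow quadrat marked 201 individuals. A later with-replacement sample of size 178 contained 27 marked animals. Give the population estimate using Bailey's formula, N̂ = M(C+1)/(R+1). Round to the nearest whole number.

N ≈ 1285

N̂ = 201·(178+1)/(27+1) = 201·179/28 = 35979/28 ≈ 1285.0 → 1285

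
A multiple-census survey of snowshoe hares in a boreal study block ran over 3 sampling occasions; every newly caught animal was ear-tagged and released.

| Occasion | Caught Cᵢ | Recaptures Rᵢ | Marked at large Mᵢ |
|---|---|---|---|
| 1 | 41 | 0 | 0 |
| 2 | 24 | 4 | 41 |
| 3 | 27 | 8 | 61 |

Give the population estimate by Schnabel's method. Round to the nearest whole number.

Σ MᵢCᵢ = 0·41 + 41·24 + 61·27 = 0 + 984 + 1647 = 2631
Σ Rᵢ = 0 + 4 + 8 = 12
N̂ = 2631 / 12 ≈ 219.2 → 219

N ≈ 219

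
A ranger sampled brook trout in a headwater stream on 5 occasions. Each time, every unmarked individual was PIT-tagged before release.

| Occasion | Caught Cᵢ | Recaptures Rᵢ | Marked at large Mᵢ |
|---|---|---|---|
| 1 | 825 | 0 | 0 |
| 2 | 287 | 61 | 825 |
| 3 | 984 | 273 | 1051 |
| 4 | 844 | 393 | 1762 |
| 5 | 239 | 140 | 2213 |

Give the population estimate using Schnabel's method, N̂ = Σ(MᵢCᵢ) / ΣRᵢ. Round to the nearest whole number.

N ≈ 3791

Σ MᵢCᵢ = 0·825 + 825·287 + 1051·984 + 1762·844 + 2213·239 = 0 + 236775 + 1034184 + 1487128 + 528907 = 3286994
Σ Rᵢ = 0 + 61 + 273 + 393 + 140 = 867
N̂ = 3286994 / 867 ≈ 3791.2 → 3791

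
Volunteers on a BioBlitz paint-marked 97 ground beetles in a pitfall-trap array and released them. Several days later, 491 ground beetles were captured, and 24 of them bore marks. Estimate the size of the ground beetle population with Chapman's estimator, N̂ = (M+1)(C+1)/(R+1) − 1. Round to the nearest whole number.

N̂ = (97+1)(491+1)/(24+1) − 1 = 98·492/25 − 1
= 48216/25 − 1 ≈ 1928.6 − 1 ≈ 1927.6 → 1928

N ≈ 1928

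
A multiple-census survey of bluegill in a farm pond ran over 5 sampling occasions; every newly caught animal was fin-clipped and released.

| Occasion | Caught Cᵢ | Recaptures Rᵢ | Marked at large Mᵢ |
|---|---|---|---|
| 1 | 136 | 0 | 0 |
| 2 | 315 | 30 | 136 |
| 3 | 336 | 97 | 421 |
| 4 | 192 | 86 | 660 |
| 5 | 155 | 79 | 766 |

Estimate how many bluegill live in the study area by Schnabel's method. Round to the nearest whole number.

Σ MᵢCᵢ = 0·136 + 136·315 + 421·336 + 660·192 + 766·155 = 0 + 42840 + 141456 + 126720 + 118730 = 429746
Σ Rᵢ = 0 + 30 + 97 + 86 + 79 = 292
N̂ = 429746 / 292 ≈ 1471.7 → 1472

N ≈ 1472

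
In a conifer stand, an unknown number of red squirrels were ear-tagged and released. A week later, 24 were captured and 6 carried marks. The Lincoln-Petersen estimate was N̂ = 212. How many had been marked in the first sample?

M = 53

From N = M·C/R: M = N·R / C = 212·6 / 24 = 1272 / 24 = 53.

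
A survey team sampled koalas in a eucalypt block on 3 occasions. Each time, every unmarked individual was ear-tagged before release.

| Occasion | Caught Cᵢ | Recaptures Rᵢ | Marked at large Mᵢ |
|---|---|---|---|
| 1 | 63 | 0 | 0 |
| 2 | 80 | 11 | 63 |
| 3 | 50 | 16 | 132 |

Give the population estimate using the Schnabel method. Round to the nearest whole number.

Σ MᵢCᵢ = 0·63 + 63·80 + 132·50 = 0 + 5040 + 6600 = 11640
Σ Rᵢ = 0 + 11 + 16 = 27
N̂ = 11640 / 27 ≈ 431.1 → 431

N ≈ 431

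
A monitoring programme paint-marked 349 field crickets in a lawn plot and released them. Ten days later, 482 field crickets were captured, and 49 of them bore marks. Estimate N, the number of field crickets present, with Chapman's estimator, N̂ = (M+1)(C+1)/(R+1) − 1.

N̂ = (349+1)(482+1)/(49+1) − 1 = 350·483/50 − 1
= 169050/50 − 1 = 3381 − 1 = 3380

N = 3380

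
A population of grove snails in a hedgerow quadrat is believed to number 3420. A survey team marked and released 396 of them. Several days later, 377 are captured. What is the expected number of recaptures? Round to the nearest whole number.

The marked fraction of the population is 396/3420, so in a sample of 377 expect C·(M/N) marked.
E[R] = 396 × 377 / 3420 = 149292 / 3420 ≈ 43.7 → 44

expected recaptures ≈ 44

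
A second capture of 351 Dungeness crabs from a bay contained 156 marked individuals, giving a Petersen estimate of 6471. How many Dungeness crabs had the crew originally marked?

From N = M·C/R: M = N·R / C = 6471·156 / 351 = 1009476 / 351 = 2876.

M = 2876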